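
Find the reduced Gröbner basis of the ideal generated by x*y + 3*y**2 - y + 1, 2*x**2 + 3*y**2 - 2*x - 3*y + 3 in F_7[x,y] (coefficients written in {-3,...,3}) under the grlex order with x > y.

G = {x**2 + x - 2, x*y - 3*x + 2*y + 1, y**2 + x - y}

f_1 = x*y + 3*y**2 - y + 1, LT = x*y.
f_2 = 2*x**2 + 3*y**2 - 2*x - 3*y + 3, LT = x**2.

S(f_1,f_2): lcm = x**2*y. S = 3*x*y**2 + 2*y**3 - 2*y**2 + x + 2*y.
  leading term x*y**2: subtract (3*y)·f_1 from 3*x*y**2 + 2*y**3 - 2*y**2 + x + 2*y → y**2 + x - y
  leading term y**2: no divisor's leading term divides it; move y**2 to the remainder.
  leading term x: no divisor's leading term divides it; move x to the remainder.
  leading term y: no divisor's leading term divides it; move -y to the remainder.
  remainder y**2 + x - y ≠ 0; add g_3 = y**2 + x - y to the basis.

The other S-polynomials (S(f_1,g_3), S(f_2,g_3)) all reduce to 0 modulo the current basis, so we have a Gröbner basis.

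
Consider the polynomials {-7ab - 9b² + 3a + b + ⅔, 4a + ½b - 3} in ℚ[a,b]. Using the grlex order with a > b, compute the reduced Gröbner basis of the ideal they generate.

G = {b² + 37/65b - 14/39, a + ⅛b - ¾}

f_1 = -7ab - 9b² + 3a + b + ⅔, LT = ab.
f_2 = 4a + ½b - 3, LT = a.

S(f_1,f_2): lcm = ab. S = 65/56b² - 3/7a + 17/28b - 2/21.
  leading term b²: no divisor's leading term divides it; move 65/56b² to the remainder.
  leading term a: subtract (-3/28)·f_2 from -3/7a + 17/28b - 2/21 → 37/56b - 5/12
  leading term b: no divisor's leading term divides it; move 37/56b to the remainder.
  leading term 1: no divisor's leading term divides it; move -5/12 to the remainder.
  remainder 65/56b² + 37/56b - 5/12 ≠ 0; add g_3 = 65/56b² + 37/56b - 5/12 to the basis.

The other S-polynomials (S(f_1,g_3), S(f_2,g_3)) all reduce to 0 modulo the current basis, so we have a Gröbner basis.
Inter-reduce: drop elements whose leading term is divisible by another's, tail-reduce, and make monic.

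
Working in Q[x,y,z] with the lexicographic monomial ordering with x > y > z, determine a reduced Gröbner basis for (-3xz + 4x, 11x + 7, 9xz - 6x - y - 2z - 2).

The reduced Gröbner basis is the canonical form of the ideal for this ordering.

f_1 = -3xz + 4x, LT = xz.
f_2 = 11x + 7, LT = x.
f_3 = 9xz - 6x - y - 2z - 2, LT = xz.

S(f_1,f_2): lcm = xz. S = -4/3x - 7/11z.
  reduce S modulo (f_1, f_2, f_3):
  remainder -7/11z + 28/33 ≠ 0; add g_4 = -7/11z + 28/33 to the basis.

S(f_1,f_3): lcm = xz. S = -2/3x + 1/9y + 2/9z + 2/9.
  reduce S modulo (f_1, f_2, f_3, g_4):
  remainder 1/9y + 280/297 ≠ 0; add g_5 = 1/9y + 280/297 to the basis.

The other S-polynomials (S(f_2,f_3), S(f_1,g_4), S(f_2,g_4), S(f_3,g_4), S(f_1,g_5), S(f_2,g_5), S(f_3,g_5), S(g_4,g_5)) all reduce to 0 modulo the current basis, so we have a Gröbner basis.
Inter-reduce: drop elements whose leading term is divisible by another's, tail-reduce, and make monic.

G = {x + 7/11, y + 280/33, z - 4/3}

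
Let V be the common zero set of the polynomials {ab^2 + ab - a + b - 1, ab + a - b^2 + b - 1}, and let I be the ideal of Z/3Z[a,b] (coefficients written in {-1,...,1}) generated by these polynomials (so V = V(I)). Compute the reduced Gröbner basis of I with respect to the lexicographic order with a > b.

G = {a - b^3 + b^2 + b + 1, b^4 - b + 1}

f_1 = ab^2 + ab - a + b - 1, LT = ab^2.
f_2 = ab + a - b^2 + b - 1, LT = ab.

S(f_1,f_2): lcm = ab^2. S = -a + b^3 - b^2 - b - 1.
  reduce S modulo (f_1, f_2):
  remainder -a + b^3 - b^2 - b - 1 ≠ 0; add g_3 = -a + b^3 - b^2 - b - 1 to the basis.

S(f_1,g_3): lcm = ab^2. S = ab - a + b^5 - b^4 - b^3 - b^2 + b - 1.
  reduce S modulo (f_1, f_2, g_3):
  remainder b^5 - b^4 - b^2 - b - 1 ≠ 0; add g_4 = b^5 - b^4 - b^2 - b - 1 to the basis.

S(f_2,g_3): lcm = ab. S = a + b^4 - b^3 + b^2 - 1.
  reduce S modulo (f_1, f_2, g_3, g_4):
  remainder b^4 - b + 1 ≠ 0; add g_5 = b^4 - b + 1 to the basis.

The other S-polynomials (S(f_1,g_4), S(f_2,g_4), S(g_3,g_4), S(f_1,g_5), S(f_2,g_5), S(g_3,g_5), S(g_4,g_5)) all reduce to 0 modulo the current basis, so we have a Gröbner basis.
Inter-reduce: drop elements whose leading term is divisible by another's, tail-reduce, and make monic.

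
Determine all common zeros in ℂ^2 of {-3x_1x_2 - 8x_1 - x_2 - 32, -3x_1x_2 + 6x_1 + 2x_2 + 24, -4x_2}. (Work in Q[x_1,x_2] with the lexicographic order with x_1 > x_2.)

Compute a lex Gröbner basis by Buchberger's algorithm.
f_1 = -3x_1x_2 - 8x_1 - x_2 - 32, LT = x_1x_2.
f_2 = -3x_1x_2 + 6x_1 + 2x_2 + 24, LT = x_1x_2.
f_3 = -4x_2, LT = x_2.

S(f_1,f_2): lcm = x_1x_2. S = 14/3x_1 + x_2 + 56/3.
  leading term x_1: no divisor's leading term divides it; move 14/3x_1 to the remainder.
  leading term x_2: subtract (-1/4)·f_3 from x_2 + 56/3 → 56/3
  leading term 1: no divisor's leading term divides it; move 56/3 to the remainder.
  remainder 14/3x_1 + 56/3 ≠ 0; add h_4 = 14/3x_1 + 56/3 to the basis.

The other S-polynomials (S(f_1,f_3), S(f_2,f_3), S(f_1,h_4), S(f_2,h_4), S(f_3,h_4)) all reduce to 0 modulo the current basis, so we have a Gröbner basis.
Inter-reduce: drop elements whose leading term is divisible by another's, tail-reduce, and make monic.
Reduced Gröbner basis: {x_1 + 4, x_2}.

A lex Gröbner basis eliminates variables successively. Here x_2 depends only on x_2, with roots {0}; lifting each root through the earlier basis elements recovers the full solutions.
  x_2 = 0: the earlier basis element becomes x_1 + 4 = 0, giving x_1 = -4 — point (-4, 0).
Each listed point satisfies every original equation (direct substitution).
This is the nonlinear analogue of row-reducing a linear system.

{(-4, 0)}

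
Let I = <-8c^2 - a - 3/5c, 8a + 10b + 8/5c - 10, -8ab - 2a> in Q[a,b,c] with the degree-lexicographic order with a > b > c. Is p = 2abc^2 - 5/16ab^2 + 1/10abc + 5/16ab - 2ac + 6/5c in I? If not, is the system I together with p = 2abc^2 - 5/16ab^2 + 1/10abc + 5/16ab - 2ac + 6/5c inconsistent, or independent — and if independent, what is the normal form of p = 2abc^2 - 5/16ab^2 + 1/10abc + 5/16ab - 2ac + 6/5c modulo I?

2abc^2 - 5/16ab^2 + 1/10abc + 5/16ab - 2ac + 6/5c is independent of I; its normal form modulo I is 5/2bc + 1/16b - 33/25c - 1/16.

First compute the reduced Gröbner basis of I by Buchberger's algorithm.
f_1 = -8c^2 - a - 3/5c, LT = c^2.
f_2 = 8a + 10b + 8/5c - 10, LT = a.
f_3 = -8ab - 2a, LT = ab.

S(f_2,f_3): lcm = ab. S = 5/4b^2 + 1/5bc - 1/4a - 5/4b.
  leading term b^2: no divisor's leading term divides it; move 5/4b^2 to the remainder.
  leading term bc: no divisor's leading term divides it; move 1/5bc to the remainder.
  leading term a: subtract (-1/32)·f_2 from -1/4a - 5/4b → -15/16b + 1/20c - 5/16
  leading term b: no divisor's leading term divides it; move -15/16b to the remainder.
  leading term c: no divisor's leading term divides it; move 1/20c to the remainder.
  leading term 1: no divisor's leading term divides it; move -5/16 to the remainder.
  remainder 5/4b^2 + 1/5bc - 15/16b + 1/20c - 5/16 ≠ 0; add h_4 = 5/4b^2 + 1/5bc - 15/16b + 1/20c - 5/16 to the basis.

The other S-polynomials (S(f_1,f_2), S(f_1,f_3), S(f_1,h_4), S(f_2,h_4), S(f_3,h_4)) all reduce to 0 modulo the current basis, so we have a Gröbner basis.
Inter-reduce: drop elements whose leading term is divisible by another's, tail-reduce, and make monic.
Reduced Gröbner basis: {b^2 + 4/25bc - 3/4b + 1/25c - 1/4, c^2 - 5/32b + 1/20c + 5/32, a + 5/4b + 1/5c - 5/4}.
Label its elements g_1 = b^2 + 4/25bc - 3/4b + 1/25c - 1/4, g_2 = c^2 - 5/32b + 1/20c + 5/32, g_3 = a + 5/4b + 1/5c - 5/4.

Reduce p = 2abc^2 - 5/16ab^2 + 1/10abc + 5/16ab - 2ac + 6/5c modulo G:
  leading term abc^2: subtract (2ab)·g_2 from 2abc^2 - 5/16ab^2 + 1/10abc + 5/16ab - 2ac + 6/5c → -2ac + 6/5c
  leading term ac: subtract (-2c)·g_3 from -2ac + 6/5c → 5/2bc + 2/5c^2 - 13/10c
  leading term bc: no divisor's leading term divides it; move 5/2bc to the remainder.
  leading term c^2: subtract (2/5)·g_2 from 2/5c^2 - 13/10c → 1/16b - 33/25c - 1/16
  leading term b: no divisor's leading term divides it; move 1/16b to the remainder.
  leading term c: no divisor's leading term divides it; move -33/25c to the remainder.
  leading term 1: no divisor's leading term divides it; move -1/16 to the remainder.
  normal form = 5/2bc + 1/16b - 33/25c - 1/16.
The normal form is nonzero, so p ∉ I. Since p minus its normal form lies in I, I + (p) = I + (r) where r = 5/2bc + 1/16b - 33/25c - 1/16; decide whether this ideal is the whole ring.
Run Buchberger on G together with r (pairs among the g_i already reduce to 0 since G is a Gröbner basis):
g_1 = b^2 + 4/25bc - 3/4b + 1/25c - 1/4, LT = b^2.
g_2 = c^2 - 5/32b + 1/20c + 5/32, LT = c^2.
g_3 = a + 5/4b + 1/5c - 5/4, LT = a.
r = 5/2bc + 1/16b - 33/25c - 1/16, LT = bc.

S(g_1,r): lcm = b^2c. S = 4/25bc^2 - 1/40b^2 - 111/500bc + 1/25c^2 + 1/40b - 1/4c.
  leading term bc^2: subtract (4/25b)·g_2 from 4/25bc^2 - 1/40b^2 - 111/500bc + 1/25c^2 + 1/40b - 1/4c → -23/100bc + 1/25c^2 - 1/4c
  leading term bc: subtract (-23/250)·r from -23/100bc + 1/25c^2 - 1/4c → 1/25c^2 + 23/4000b - 4643/12500c - 23/4000
  leading term c^2: subtract (1/25)·g_2 from 1/25c^2 + 23/4000b - 4643/12500c - 23/4000 → 3/250b - 1167/3125c - 3/250
  leading term b: no divisor's leading term divides it; move 3/250b to the remainder.
  leading term c: no divisor's leading term divides it; move -1167/3125c to the remainder.
  leading term 1: no divisor's leading term divides it; move -3/250 to the remainder.
  remainder 3/250b - 1167/3125c - 3/250 ≠ 0; add m_5 = 3/250b - 1167/3125c - 3/250 to the basis.

S(g_2,r): lcm = bc^2. S = -5/32b^2 + 1/40bc + 66/125c^2 + 5/32b + 1/40c.
  leading term b^2: subtract (-5/32)·g_1 from -5/32b^2 + 1/40bc + 66/125c^2 + 5/32b + 1/40c → 1/20bc + 66/125c^2 + 5/128b + 1/32c - 5/128
  leading term bc: subtract (1/50)·r from 1/20bc + 66/125c^2 + 5/128b + 1/32c - 5/128 → 66/125c^2 + 121/3200b + 1153/20000c - 121/3200
  leading term c^2: subtract (66/125)·g_2 from 66/125c^2 + 121/3200b + 1153/20000c - 121/3200 → 77/640b + 1/32c - 77/640
  leading term b: subtract (1925/192)·m_5 from 77/640b + 1/32c - 77/640 → 30203/8000c
  leading term c: no divisor's leading term divides it; move 30203/8000c to the remainder.
  remainder 30203/8000c ≠ 0; add m_6 = 30203/8000c to the basis.

The other S-polynomials (S(g_1,g_2), S(g_1,g_3), S(g_2,g_3), S(g_3,r), S(g_1,m_5), S(g_2,m_5), S(g_3,m_5), S(r,m_5), S(g_1,m_6), S(g_2,m_6), S(g_3,m_6), S(r,m_6), S(m_5,m_6)) all reduce to 0 modulo the current basis, so we have a Gröbner basis.
Inter-reduce: drop elements whose leading term is divisible by another's, tail-reduce, and make monic.
Reduced Gröbner basis: {a, b - 1, c}.
The reduced Gröbner basis of I + (p) is {a, b - 1, c} ≠ {1}, a proper ideal, so the enlarged system stays consistent: p is independent of I, with normal form 5/2bc + 1/16b - 33/25c - 1/16.

Ideal membership is decidable via reduction modulo a Gröbner basis.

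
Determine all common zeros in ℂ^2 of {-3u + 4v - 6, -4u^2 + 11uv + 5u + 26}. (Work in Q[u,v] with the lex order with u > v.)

Compute a lex Gröbner basis by Buchberger's algorithm.
f_1 = -3u + 4v - 6, LT = u.
f_2 = -4u^2 + 11uv + 5u + 26, LT = u^2.

S(f_1,f_2): lcm = u^2. S = 17/12uv + 13/4u + 13/2.
  leading term uv: subtract (-17/36v)·f_1 from 17/12uv + 13/4u + 13/2 → 13/4u + 17/9v^2 - 17/6v + 13/2
  leading term u: subtract (-13/12)·f_1 from 13/4u + 17/9v^2 - 17/6v + 13/2 → 17/9v^2 + 3/2v
  leading term v^2: no divisor's leading term divides it; move 17/9v^2 to the remainder.
  leading term v: no divisor's leading term divides it; move 3/2v to the remainder.
  remainder 17/9v^2 + 3/2v ≠ 0; add h_3 = 17/9v^2 + 3/2v to the basis.

The other S-polynomials (S(f_1,h_3), S(f_2,h_3)) all reduce to 0 modulo the current basis, so we have a Gröbner basis.
Inter-reduce: drop elements whose leading term is divisible by another's, tail-reduce, and make monic.
Reduced Gröbner basis: {u - 4/3v + 2, v^2 + 27/34v}.

Since the basis is lex-ordered, v^2 + 27/34v is univariate in v. Its roots are {-27/34, 0}. Back-substituting each root into the other basis elements fixes the other coordinates.
  v = -27/34: the earlier basis element becomes u + 52/17 = 0, giving u = -52/17 — point (-52/17, -27/34).
  v = 0: the earlier basis element becomes u + 2 = 0, giving u = -2 — point (-2, 0).
Each listed point satisfies every original equation (direct substitution).

{(-52/17, -27/34), (-2, 0)}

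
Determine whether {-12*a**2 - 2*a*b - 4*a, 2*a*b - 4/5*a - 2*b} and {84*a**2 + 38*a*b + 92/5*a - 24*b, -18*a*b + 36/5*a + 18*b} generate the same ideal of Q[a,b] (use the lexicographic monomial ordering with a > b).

Yes, the ideals are equal.

Equality of ideals is decidable: compute both reduced Gröbner bases (unique for the ordering) and check whether they agree.
Buchberger on the first generating set:
f_1 = -12*a**2 - 2*a*b - 4*a, LT = a**2.
f_2 = 2*a*b - 4/5*a - 2*b, LT = a*b.

S(f_1,f_2): lcm = a**2*b. S = 2/5*a**2 + 1/6*a*b**2 + 4/3*a*b.
  leading term a**2: subtract (-1/30)·f_1 from 2/5*a**2 + 1/6*a*b**2 + 4/3*a*b → 1/6*a*b**2 + 19/15*a*b - 2/15*a
  leading term a*b**2: subtract (1/12*b)·f_2 from 1/6*a*b**2 + 19/15*a*b - 2/15*a → 4/3*a*b - 2/15*a + 1/6*b**2
  leading term a*b: subtract (2/3)·f_2 from 4/3*a*b - 2/15*a + 1/6*b**2 → 2/5*a + 1/6*b**2 + 4/3*b
  leading term a: no divisor's leading term divides it; move 2/5*a to the remainder.
  leading term b**2: no divisor's leading term divides it; move 1/6*b**2 to the remainder.
  leading term b: no divisor's leading term divides it; move 4/3*b to the remainder.
  remainder 2/5*a + 1/6*b**2 + 4/3*b ≠ 0; add g_3 = 2/5*a + 1/6*b**2 + 4/3*b to the basis.

S(f_1,g_3): lcm = a**2. S = -5/12*a*b**2 - 19/6*a*b + 1/3*a.
  leading term a*b**2: subtract (-5/24*b)·f_2 from -5/12*a*b**2 - 19/6*a*b + 1/3*a → -10/3*a*b + 1/3*a - 5/12*b**2
  leading term a*b: subtract (-5/3)·f_2 from -10/3*a*b + 1/3*a - 5/12*b**2 → -a - 5/12*b**2 - 10/3*b
  leading term a: subtract (-5/2)·g_3 from -a - 5/12*b**2 - 10/3*b → 0
  remainder 0.

S(f_2,g_3): lcm = a*b. S = -2/5*a - 5/12*b**3 - 10/3*b**2 - b.
  leading term a: subtract (-1)·g_3 from -2/5*a - 5/12*b**3 - 10/3*b**2 - b → -5/12*b**3 - 19/6*b**2 + 1/3*b
  leading term b**3: no divisor's leading term divides it; move -5/12*b**3 to the remainder.
  leading term b**2: no divisor's leading term divides it; move -19/6*b**2 to the remainder.
  leading term b: no divisor's leading term divides it; move 1/3*b to the remainder.
  remainder -5/12*b**3 - 19/6*b**2 + 1/3*b ≠ 0; add g_4 = -5/12*b**3 - 19/6*b**2 + 1/3*b to the basis.

S(f_1,g_4): leading monomials are coprime, so the S-polynomial reduces to 0 (Buchberger's first criterion).
S(f_2,g_4): lcm = a*b**3. S = -8*a*b**2 + 4/5*a*b - b**3.
  leading term a*b**2: subtract (-4*b)·f_2 from -8*a*b**2 + 4/5*a*b - b**3 → -12/5*a*b - b**3 - 8*b**2
  leading term a*b: subtract (-6/5)·f_2 from -12/5*a*b - b**3 - 8*b**2 → -24/25*a - b**3 - 8*b**2 - 12/5*b
  leading term a: subtract (-12/5)·g_3 from -24/25*a - b**3 - 8*b**2 - 12/5*b → -b**3 - 38/5*b**2 + 4/5*b
  leading term b**3: subtract (12/5)·g_4 from -b**3 - 38/5*b**2 + 4/5*b → 0
  remainder 0.

S(g_3,g_4): leading monomials are coprime, so the S-polynomial reduces to 0 (Buchberger's first criterion).
Every S-polynomial of the final basis reduces to 0, so we have a Gröbner basis.
Inter-reduce: drop elements whose leading term is divisible by another's, tail-reduce, and make monic.
Reduced Gröbner basis: {a + 5/12*b**2 + 10/3*b, b**3 + 38/5*b**2 - 4/5*b}.

Buchberger on the second generating set:
h_1 = 84*a**2 + 38*a*b + 92/5*a - 24*b, LT = a**2.
h_2 = -18*a*b + 36/5*a + 18*b, LT = a*b.

S(h_1,h_2): lcm = a**2*b. S = 2/5*a**2 + 19/42*a*b**2 + 128/105*a*b - 2/7*b**2.
  leading term a**2: subtract (1/210)·h_1 from 2/5*a**2 + 19/42*a*b**2 + 128/105*a*b - 2/7*b**2 → 19/42*a*b**2 + 109/105*a*b - 46/525*a - 2/7*b**2 + 4/35*b
  leading term a*b**2: subtract (-19/756*b)·h_2 from 19/42*a*b**2 + 109/105*a*b - 46/525*a - 2/7*b**2 + 4/35*b → 128/105*a*b - 46/525*a + 1/6*b**2 + 4/35*b
  leading term a*b: subtract (-64/945)·h_2 from 128/105*a*b - 46/525*a + 1/6*b**2 + 4/35*b → 2/5*a + 1/6*b**2 + 4/3*b
  leading term a: no divisor's leading term divides it; move 2/5*a to the remainder.
  leading term b**2: no divisor's leading term divides it; move 1/6*b**2 to the remainder.
  leading term b: no divisor's leading term divides it; move 4/3*b to the remainder.
  remainder 2/5*a + 1/6*b**2 + 4/3*b ≠ 0; add k_3 = 2/5*a + 1/6*b**2 + 4/3*b to the basis.

S(h_1,k_3): lcm = a**2. S = -5/12*a*b**2 - 121/42*a*b + 23/105*a - 2/7*b.
  leading term a*b**2: subtract (5/216*b)·h_2 from -5/12*a*b**2 - 121/42*a*b + 23/105*a - 2/7*b → -64/21*a*b + 23/105*a - 5/12*b**2 - 2/7*b
  leading term a*b: subtract (32/189)·h_2 from -64/21*a*b + 23/105*a - 5/12*b**2 - 2/7*b → -a - 5/12*b**2 - 10/3*b
  leading term a: subtract (-5/2)·k_3 from -a - 5/12*b**2 - 10/3*b → 0
  remainder 0.

S(h_2,k_3): lcm = a*b. S = -2/5*a - 5/12*b**3 - 10/3*b**2 - b.
  leading term a: subtract (-1)·k_3 from -2/5*a - 5/12*b**3 - 10/3*b**2 - b → -5/12*b**3 - 19/6*b**2 + 1/3*b
  leading term b**3: no divisor's leading term divides it; move -5/12*b**3 to the remainder.
  leading term b**2: no divisor's leading term divides it; move -19/6*b**2 to the remainder.
  leading term b: no divisor's leading term divides it; move 1/3*b to the remainder.
  remainder -5/12*b**3 - 19/6*b**2 + 1/3*b ≠ 0; add k_4 = -5/12*b**3 - 19/6*b**2 + 1/3*b to the basis.

S(h_1,k_4): leading monomials are coprime, so the S-polynomial reduces to 0 (Buchberger's first criterion).
S(h_2,k_4): lcm = a*b**3. S = -8*a*b**2 + 4/5*a*b - b**3.
  leading term a*b**2: subtract (4/9*b)·h_2 from -8*a*b**2 + 4/5*a*b - b**3 → -12/5*a*b - b**3 - 8*b**2
  leading term a*b: subtract (2/15)·h_2 from -12/5*a*b - b**3 - 8*b**2 → -24/25*a - b**3 - 8*b**2 - 12/5*b
  leading term a: subtract (-12/5)·k_3 from -24/25*a - b**3 - 8*b**2 - 12/5*b → -b**3 - 38/5*b**2 + 4/5*b
  leading term b**3: subtract (12/5)·k_4 from -b**3 - 38/5*b**2 + 4/5*b → 0
  remainder 0.

S(k_3,k_4): leading monomials are coprime, so the S-polynomial reduces to 0 (Buchberger's first criterion).
Every S-polynomial of the final basis reduces to 0, so we have a Gröbner basis.
Inter-reduce: drop elements whose leading term is divisible by another's, tail-reduce, and make monic.
Reduced Gröbner basis: {a + 5/12*b**2 + 10/3*b, b**3 + 38/5*b**2 - 4/5*b}.

Same reduced basis, so the two generating sets span the same ideal.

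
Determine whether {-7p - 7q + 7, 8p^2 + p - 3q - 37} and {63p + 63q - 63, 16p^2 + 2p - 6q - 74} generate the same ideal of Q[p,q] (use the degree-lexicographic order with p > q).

Since reduced Gröbner bases are canonical representatives of ideals under a given ordering, it suffices to compute and compare them.
Buchberger on the first generating set:
f_1 = -7p - 7q + 7, LT = p.
f_2 = 8p^2 + p - 3q - 37, LT = p^2.

S(f_1,f_2): lcm = p^2. S = pq - 9/8p + 3/8q + 37/8.
  leading term pq: subtract (-1/7q)·f_1 from pq - 9/8p + 3/8q + 37/8 → -q^2 - 9/8p + 11/8q + 37/8
  leading term q^2: no divisor's leading term divides it; move -q^2 to the remainder.
  leading term p: subtract (9/56)·f_1 from -9/8p + 11/8q + 37/8 → 5/2q + 7/2
  leading term q: no divisor's leading term divides it; move 5/2q to the remainder.
  leading term 1: no divisor's leading term divides it; move 7/2 to the remainder.
  remainder -q^2 + 5/2q + 7/2 ≠ 0; add g_3 = -q^2 + 5/2q + 7/2 to the basis.

The other S-polynomials (S(f_1,g_3), S(f_2,g_3)) all reduce to 0 modulo the current basis, so we have a Gröbner basis.
Inter-reduce: drop elements whose leading term is divisible by another's, tail-reduce, and make monic.
Reduced Gröbner basis: {q^2 - 5/2q - 7/2, p + q - 1}.

Buchberger on the second generating set:
h_1 = 63p + 63q - 63, LT = p.
h_2 = 16p^2 + 2p - 6q - 74, LT = p^2.

S(h_1,h_2): lcm = p^2. S = pq - 9/8p + 3/8q + 37/8.
  leading term pq: subtract (1/63q)·h_1 from pq - 9/8p + 3/8q + 37/8 → -q^2 - 9/8p + 11/8q + 37/8
  leading term q^2: no divisor's leading term divides it; move -q^2 to the remainder.
  leading term p: subtract (-1/56)·h_1 from -9/8p + 11/8q + 37/8 → 5/2q + 7/2
  leading term q: no divisor's leading term divides it; move 5/2q to the remainder.
  leading term 1: no divisor's leading term divides it; move 7/2 to the remainder.
  remainder -q^2 + 5/2q + 7/2 ≠ 0; add k_3 = -q^2 + 5/2q + 7/2 to the basis.

The other S-polynomials (S(h_1,k_3), S(h_2,k_3)) all reduce to 0 modulo the current basis, so we have a Gröbner basis.
Inter-reduce: drop elements whose leading term is divisible by another's, tail-reduce, and make monic.
Reduced Gröbner basis: {q^2 - 5/2q - 7/2, p + q - 1}.

These coincide, so the ideals are equal.
The choice of monomial ordering does not affect the verdict — as long as both bases are computed under the same ordering, their equality decides ideal equality.

Yes, the ideals are equal.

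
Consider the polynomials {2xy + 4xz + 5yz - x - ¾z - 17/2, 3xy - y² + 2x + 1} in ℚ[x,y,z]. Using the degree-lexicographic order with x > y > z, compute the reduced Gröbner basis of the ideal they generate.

The reduced Gröbner basis is the canonical form of the ideal for this ordering.

f_1 = 2xy + 4xz + 5yz - x - ¾z - 17/2, LT = xy.
f_2 = 3xy - y² + 2x + 1, LT = xy.

S(f_1,f_2): lcm = xy. S = 2xz + ⅓y² + 5/2yz - 7/6x - ⅜z - 55/12.
  leading term xz: no divisor's leading term divides it; move 2xz to the remainder.
  leading term y²: no divisor's leading term divides it; move ⅓y² to the remainder.
  leading term yz: no divisor's leading term divides it; move 5/2yz to the remainder.
  leading term x: no divisor's leading term divides it; move -7/6x to the remainder.
  leading term z: no divisor's leading term divides it; move -⅜z to the remainder.
  leading term 1: no divisor's leading term divides it; move -55/12 to the remainder.
  remainder 2xz + ⅓y² + 5/2yz - 7/6x - ⅜z - 55/12 ≠ 0; add g_3 = 2xz + ⅓y² + 5/2yz - 7/6x - ⅜z - 55/12 to the basis.

S(f_1,g_3): lcm = xyz. S = 2xz² - ⅙y³ - 5/4y²z + 5/2yz² + 7/12xy - ½xz + 3/16yz - ⅜z² + 55/24y - 17/4z.
  leading term xz²: subtract (z)·g_3 from 2xz² - ⅙y³ - 5/4y²z + 5/2yz² + 7/12xy - ½xz + 3/16yz - ⅜z² + 55/24y - 17/4z → -⅙y³ - 19/12y²z + 7/12xy + ⅔xz + 3/16yz + 55/24y + ⅓z
  leading term y³: no divisor's leading term divides it; move -⅙y³ to the remainder.
  leading term y²z: no divisor's leading term divides it; move -19/12y²z to the remainder.
  leading term xy: subtract (7/24)·f_1 from 7/12xy + ⅔xz + 3/16yz + 55/24y + ⅓z → -½xz - 61/48yz + 7/24x + 55/24y + 53/96z + 119/48
  leading term xz: subtract (-¼)·g_3 from -½xz - 61/48yz + 7/24x + 55/24y + 53/96z + 119/48 → 1/12y² - 31/48yz + 55/24y + 11/24z + 4/3
  leading term y²: no divisor's leading term divides it; move 1/12y² to the remainder.
  leading term yz: no divisor's leading term divides it; move -31/48yz to the remainder.
  leading term y: no divisor's leading term divides it; move 55/24y to the remainder.
  leading term z: no divisor's leading term divides it; move 11/24z to the remainder.
  leading term 1: no divisor's leading term divides it; move 4/3 to the remainder.
  remainder -⅙y³ - 19/12y²z + 1/12y² - 31/48yz + 55/24y + 11/24z + 4/3 ≠ 0; add g_4 = -⅙y³ - 19/12y²z + 1/12y² - 31/48yz + 55/24y + 11/24z + 4/3 to the basis.

The other S-polynomials (S(f_2,g_3), S(f_1,g_4), S(f_2,g_4), S(g_3,g_4)) all reduce to 0 modulo the current basis, so we have a Gröbner basis.
Inter-reduce: drop elements whose leading term is divisible by another's, tail-reduce, and make monic.

G = {y³ + 19/2y²z - ½y² + 31/8yz - 55/4y - 11/4z - 8, xy - ⅓y² + ⅔x + ⅓, xz + ⅙y² + 5/4yz - 7/12x - 3/16z - 55/24}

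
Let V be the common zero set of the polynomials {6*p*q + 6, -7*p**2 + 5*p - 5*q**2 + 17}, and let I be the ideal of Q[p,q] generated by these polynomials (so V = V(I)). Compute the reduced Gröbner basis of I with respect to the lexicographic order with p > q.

Buchberger's algorithm terminates because the ascending chain of leading-term ideals stabilizes.

f_1 = 6*p*q + 6, LT = p*q.
f_2 = -7*p**2 + 5*p - 5*q**2 + 17, LT = p**2.

S(f_1,f_2): lcm = p**2*q. S = 5/7*p*q + p - 5/7*q**3 + 17/7*q.
  reduce S modulo (f_1, f_2):
  remainder p - 5/7*q**3 + 17/7*q - 5/7 ≠ 0; add g_3 = p - 5/7*q**3 + 17/7*q - 5/7 to the basis.

S(f_1,g_3): lcm = p*q. S = 5/7*q**4 - 17/7*q**2 + 5/7*q + 1.
  reduce S modulo (f_1, f_2, g_3):
  remainder 5/7*q**4 - 17/7*q**2 + 5/7*q + 1 ≠ 0; add g_4 = 5/7*q**4 - 17/7*q**2 + 5/7*q + 1 to the basis.

The other S-polynomials (S(f_2,g_3), S(f_1,g_4), S(f_2,g_4), S(g_3,g_4)) all reduce to 0 modulo the current basis, so we have a Gröbner basis.
Inter-reduce: drop elements whose leading term is divisible by another's, tail-reduce, and make monic.

G = {p - 5/7*q**3 + 17/7*q - 5/7, q**4 - 17/5*q**2 + q + 7/5}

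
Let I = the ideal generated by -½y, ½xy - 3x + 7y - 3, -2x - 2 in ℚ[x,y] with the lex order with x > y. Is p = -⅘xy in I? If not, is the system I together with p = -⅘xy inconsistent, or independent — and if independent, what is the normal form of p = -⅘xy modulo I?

First compute the reduced Gröbner basis of I by Buchberger's algorithm.
f_1 = -½y, LT = y.
f_2 = ½xy - 3x + 7y - 3, LT = xy.
f_3 = -2x - 2, LT = x.

The S-polynomials (S(f_1,f_2), S(f_1,f_3), S(f_2,f_3)) all reduce to 0 modulo the current basis, so we have a Gröbner basis.
Inter-reduce: drop elements whose leading term is divisible by another's, tail-reduce, and make monic.
Reduced Gröbner basis: {x + 1, y}.
Label its elements g_1 = x + 1, g_2 = y.

Reduce p = -⅘xy modulo G:
  leading term xy: subtract (-⅘y)·g_1 from -⅘xy → ⅘y
  leading term y: subtract (⅘)·g_2 from ⅘y → 0
  normal form = 0.
Since the normal form is 0, p ∈ I.

-⅘xy lies in I (it reduces to 0).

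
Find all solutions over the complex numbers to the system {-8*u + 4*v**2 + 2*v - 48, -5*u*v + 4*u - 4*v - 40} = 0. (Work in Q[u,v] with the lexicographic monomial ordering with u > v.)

{(1, -4), (-101/25 - 9*sqrt(79)*I/25, 43/20 - 3*sqrt(79)*I/20), (-101/25 + 9*sqrt(79)*I/25, 43/20 + 3*sqrt(79)*I/20)}

Compute a lex Gröbner basis by Buchberger's algorithm.
f_1 = -8*u + 4*v**2 + 2*v - 48, LT = u.
f_2 = -5*u*v + 4*u - 4*v - 40, LT = u*v.

S(f_1,f_2): lcm = u*v. S = 4/5*u - 1/2*v**3 - 1/4*v**2 + 26/5*v - 8.
  leading term u: subtract (-1/10)·f_1 from 4/5*u - 1/2*v**3 - 1/4*v**2 + 26/5*v - 8 → -1/2*v**3 + 3/20*v**2 + 27/5*v - 64/5
  leading term v**3: no divisor's leading term divides it; move -1/2*v**3 to the remainder.
  leading term v**2: no divisor's leading term divides it; move 3/20*v**2 to the remainder.
  leading term v: no divisor's leading term divides it; move 27/5*v to the remainder.
  leading term 1: no divisor's leading term divides it; move -64/5 to the remainder.
  remainder -1/2*v**3 + 3/20*v**2 + 27/5*v - 64/5 ≠ 0; add h_3 = -1/2*v**3 + 3/20*v**2 + 27/5*v - 64/5 to the basis.

The other S-polynomials (S(f_1,h_3), S(f_2,h_3)) all reduce to 0 modulo the current basis, so we have a Gröbner basis.
Inter-reduce: drop elements whose leading term is divisible by another's, tail-reduce, and make monic.
Reduced Gröbner basis: {u - 1/2*v**2 - 1/4*v + 6, v**3 - 3/10*v**2 - 54/5*v + 128/5}.

Since the basis is lex-ordered, v**3 - 3/10*v**2 - 54/5*v + 128/5 is univariate in v. Its roots are {-4, 43/20 - 3*sqrt(79)*I/20, 43/20 + 3*sqrt(79)*I/20}. Back-substituting each root into the other basis elements fixes the other coordinates.
  v = -4: the earlier basis element becomes u - 1 = 0, giving u = 1 — point (1, -4).
  v = 43/20 - 3*sqrt(79)*I/20: the earlier basis element becomes u + 101/25 + 9*sqrt(79)*I/25 = 0, giving u = -101/25 - 9*sqrt(79)*I/25 — point (-101/25 - 9*sqrt(79)*I/25, 43/20 - 3*sqrt(79)*I/20).
  v = 43/20 + 3*sqrt(79)*I/20: the earlier basis element becomes u + 101/25 - 9*sqrt(79)*I/25 = 0, giving u = -101/25 + 9*sqrt(79)*I/25 — point (-101/25 + 9*sqrt(79)*I/25, 43/20 + 3*sqrt(79)*I/20).
Each listed point satisfies every original equation (direct substitution).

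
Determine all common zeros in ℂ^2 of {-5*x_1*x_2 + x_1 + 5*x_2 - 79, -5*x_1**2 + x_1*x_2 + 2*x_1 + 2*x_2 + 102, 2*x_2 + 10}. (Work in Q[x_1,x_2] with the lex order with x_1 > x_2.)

{(4, -5)}

Compute a lex Gröbner basis by Buchberger's algorithm.
f_1 = -5*x_1*x_2 + x_1 + 5*x_2 - 79, LT = x_1*x_2.
f_2 = -5*x_1**2 + x_1*x_2 + 2*x_1 + 2*x_2 + 102, LT = x_1**2.
f_3 = 2*x_2 + 10, LT = x_2.

S(f_1,f_2): lcm = x_1**2*x_2. S = -1/5*x_1**2 + 1/5*x_1*x_2**2 - 3/5*x_1*x_2 + 79/5*x_1 + 2/5*x_2**2 + 102/5*x_2.
  leading term x_1**2: subtract (1/25)·f_2 from -1/5*x_1**2 + 1/5*x_1*x_2**2 - 3/5*x_1*x_2 + 79/5*x_1 + 2/5*x_2**2 + 102/5*x_2 → 1/5*x_1*x_2**2 - 16/25*x_1*x_2 + 393/25*x_1 + 2/5*x_2**2 + 508/25*x_2 - 102/25
  leading term x_1*x_2**2: subtract (-1/25*x_2)·f_1 from 1/5*x_1*x_2**2 - 16/25*x_1*x_2 + 393/25*x_1 + 2/5*x_2**2 + 508/25*x_2 - 102/25 → -3/5*x_1*x_2 + 393/25*x_1 + 3/5*x_2**2 + 429/25*x_2 - 102/25
  leading term x_1*x_2: subtract (3/25)·f_1 from -3/5*x_1*x_2 + 393/25*x_1 + 3/5*x_2**2 + 429/25*x_2 - 102/25 → 78/5*x_1 + 3/5*x_2**2 + 414/25*x_2 + 27/5
  leading term x_1: no divisor's leading term divides it; move 78/5*x_1 to the remainder.
  leading term x_2**2: subtract (3/10*x_2)·f_3 from 3/5*x_2**2 + 414/25*x_2 + 27/5 → 339/25*x_2 + 27/5
  leading term x_2: subtract (339/50)·f_3 from 339/25*x_2 + 27/5 → -312/5
  leading term 1: no divisor's leading term divides it; move -312/5 to the remainder.
  remainder 78/5*x_1 - 312/5 ≠ 0; add h_4 = 78/5*x_1 - 312/5 to the basis.

S(f_1,f_3): lcm = x_1*x_2. S = -26/5*x_1 - x_2 + 79/5.
  leading term x_1: subtract (-1/3)·h_4 from -26/5*x_1 - x_2 + 79/5 → -x_2 - 5
  leading term x_2: subtract (-1/2)·f_3 from -x_2 - 5 → 0
  remainder 0.

S(f_2,f_3): leading monomials are coprime, so the S-polynomial reduces to 0 (Buchberger's first criterion).
S(f_1,h_4): lcm = x_1*x_2. S = -1/5*x_1 + 3*x_2 + 79/5.
  leading term x_1: subtract (-1/78)·h_4 from -1/5*x_1 + 3*x_2 + 79/5 → 3*x_2 + 15
  leading term x_2: subtract (3/2)·f_3 from 3*x_2 + 15 → 0
  remainder 0.

S(f_2,h_4): lcm = x_1**2. S = -1/5*x_1*x_2 + 18/5*x_1 - 2/5*x_2 - 102/5.
  leading term x_1*x_2: subtract (1/25)·f_1 from -1/5*x_1*x_2 + 18/5*x_1 - 2/5*x_2 - 102/5 → 89/25*x_1 - 3/5*x_2 - 431/25
  leading term x_1: subtract (89/390)·h_4 from 89/25*x_1 - 3/5*x_2 - 431/25 → -3/5*x_2 - 3
  leading term x_2: subtract (-3/10)·f_3 from -3/5*x_2 - 3 → 0
  remainder 0.

S(f_3,h_4): leading monomials are coprime, so the S-polynomial reduces to 0 (Buchberger's first criterion).
Every S-polynomial of the final basis reduces to 0, so we have a Gröbner basis.
Inter-reduce: drop elements whose leading term is divisible by another's, tail-reduce, and make monic.
Reduced Gröbner basis: {x_1 - 4, x_2 + 5}.

The lex basis is triangular: the last element involves only x_2. Solving x_2 + 5 = 0 gives x_2 ∈ {-5}; substituting each value into the earlier elements determines the remaining variables.
  x_2 = -5: the earlier basis element becomes x_1 - 4 = 0, giving x_1 = 4 — point (4, -5).
Check: every point annihilates each of the original generators.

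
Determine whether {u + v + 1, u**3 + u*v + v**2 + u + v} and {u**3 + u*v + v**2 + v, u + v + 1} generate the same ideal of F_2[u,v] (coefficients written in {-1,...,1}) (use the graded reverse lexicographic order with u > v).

No, the ideals differ.

Equality of ideals is decidable: compute both reduced Gröbner bases (unique for the ordering) and check whether they agree.
Buchberger on the first generating set:
f_1 = u + v + 1, LT = u.
f_2 = u**3 + u*v + v**2 + u + v, LT = u**3.

S(f_1,f_2): lcm = u**3. S = u**2*v + u**2 + u*v + v**2 + u + v.
  reduce S modulo (f_1, f_2):
  remainder v**3 + v**2 ≠ 0; add g_3 = v**3 + v**2 to the basis.

The other S-polynomials (S(f_1,g_3), S(f_2,g_3)) all reduce to 0 modulo the current basis, so we have a Gröbner basis.
Inter-reduce: drop elements whose leading term is divisible by another's, tail-reduce, and make monic.
Reduced Gröbner basis: {v**3 + v**2, u + v + 1}.

Buchberger on the second generating set:
h_1 = u**3 + u*v + v**2 + v, LT = u**3.
h_2 = u + v + 1, LT = u.

S(h_1,h_2): lcm = u**3. S = u**2*v + u**2 + u*v + v**2 + v.
  reduce S modulo (h_1, h_2):
  remainder v**3 + v**2 + v + 1 ≠ 0; add k_3 = v**3 + v**2 + v + 1 to the basis.

The other S-polynomials (S(h_1,k_3), S(h_2,k_3)) all reduce to 0 modulo the current basis, so we have a Gröbner basis.
Inter-reduce: drop elements whose leading term is divisible by another's, tail-reduce, and make monic.
Reduced Gröbner basis: {v**3 + v**2 + v + 1, u + v + 1}.

The bases are distinct; the ideals are different.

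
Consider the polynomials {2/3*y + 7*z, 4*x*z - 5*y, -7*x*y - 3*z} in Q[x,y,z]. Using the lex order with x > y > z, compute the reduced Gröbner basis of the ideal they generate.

f_1 = 2/3*y + 7*z, LT = y.
f_2 = 4*x*z - 5*y, LT = x*z.
f_3 = -7*x*y - 3*z, LT = x*y.

S(f_1,f_3): lcm = x*y. S = 21/2*x*z - 3/7*z.
  leading term x*z: subtract (21/8)·f_2 from 21/2*x*z - 3/7*z → 105/8*y - 3/7*z
  leading term y: subtract (315/16)·f_1 from 105/8*y - 3/7*z → -15483/112*z
  leading term z: no divisor's leading term divides it; move -15483/112*z to the remainder.
  remainder -15483/112*z ≠ 0; add g_4 = -15483/112*z to the basis.

The other S-polynomials (S(f_1,f_2), S(f_2,f_3), S(f_1,g_4), S(f_2,g_4), S(f_3,g_4)) all reduce to 0 modulo the current basis, so we have a Gröbner basis.
Inter-reduce: drop elements whose leading term is divisible by another's, tail-reduce, and make monic.

G = {y, z}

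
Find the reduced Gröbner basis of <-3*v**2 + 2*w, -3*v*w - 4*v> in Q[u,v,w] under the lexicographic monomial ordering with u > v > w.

G = {v**2 - 2/3*w, v*w + 4/3*v, w**2 + 4/3*w}

This is the nonlinear analogue of row-reducing a linear system.

f_1 = -3*v**2 + 2*w, LT = v**2.
f_2 = -3*v*w - 4*v, LT = v*w.

S(f_1,f_2): lcm = v**2*w. S = -4/3*v**2 - 2/3*w**2.
  leading term v**2: subtract (4/9)·f_1 from -4/3*v**2 - 2/3*w**2 → -2/3*w**2 - 8/9*w
  leading term w**2: no divisor's leading term divides it; move -2/3*w**2 to the remainder.
  leading term w: no divisor's leading term divides it; move -8/9*w to the remainder.
  remainder -2/3*w**2 - 8/9*w ≠ 0; add g_3 = -2/3*w**2 - 8/9*w to the basis.

The other S-polynomials (S(f_1,g_3), S(f_2,g_3)) all reduce to 0 modulo the current basis, so we have a Gröbner basis.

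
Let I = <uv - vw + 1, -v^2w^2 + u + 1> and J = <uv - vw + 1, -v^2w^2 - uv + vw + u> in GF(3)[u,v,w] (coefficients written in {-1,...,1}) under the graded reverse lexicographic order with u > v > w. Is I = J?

Yes, the ideals are equal.

Since reduced Gröbner bases are canonical representatives of ideals under a given ordering, it suffices to compute and compare them.
Buchberger on the first generating set:
f_1 = uv - vw + 1, LT = uv.
f_2 = -v^2w^2 + u + 1, LT = v^2w^2.

S(f_1,f_2): lcm = uv^2w^2. S = -v^2w^3 + vw^2 + u^2 + u.
  leading term v^2w^3: subtract (w)·f_2 from -v^2w^3 + vw^2 + u^2 + u → vw^2 + u^2 - uw + u - w
  leading term vw^2: no divisor's leading term divides it; move vw^2 to the remainder.
  leading term u^2: no divisor's leading term divides it; move u^2 to the remainder.
  leading term uw: no divisor's leading term divides it; move -uw to the remainder.
  leading term u: no divisor's leading term divides it; move u to the remainder.
  leading term w: no divisor's leading term divides it; move -w to the remainder.
  remainder vw^2 + u^2 - uw + u - w ≠ 0; add g_3 = vw^2 + u^2 - uw + u - w to the basis.

S(f_1,g_3): lcm = uvw^2. S = -vw^3 - u^3 + u^2w - u^2 + uw + w^2.
  leading term vw^3: subtract (-w)·g_3 from -vw^3 - u^3 + u^2w - u^2 + uw + w^2 → -u^3 - u^2w - uw^2 - u^2 - uw
  leading term u^3: no divisor's leading term divides it; move -u^3 to the remainder.
  leading term u^2w: no divisor's leading term divides it; move -u^2w to the remainder.
  leading term uw^2: no divisor's leading term divides it; move -uw^2 to the remainder.
  leading term u^2: no divisor's leading term divides it; move -u^2 to the remainder.
  leading term uw: no divisor's leading term divides it; move -uw to the remainder.
  remainder -u^3 - u^2w - uw^2 - u^2 - uw ≠ 0; add g_4 = -u^3 - u^2w - uw^2 - u^2 - uw to the basis.

The other S-polynomials (S(f_2,g_3), S(f_1,g_4), S(f_2,g_4), S(g_3,g_4)) all reduce to 0 modulo the current basis, so we have a Gröbner basis.
Inter-reduce: drop elements whose leading term is divisible by another's, tail-reduce, and make monic.
Reduced Gröbner basis: {u^3 + u^2w + uw^2 + u^2 + uw, vw^2 + u^2 - uw + u - w, uv - vw + 1}.

Buchberger on the second generating set:
h_1 = uv - vw + 1, LT = uv.
h_2 = -v^2w^2 - uv + vw + u, LT = v^2w^2.

S(h_1,h_2): lcm = uv^2w^2. S = -v^2w^3 - u^2v + uvw + vw^2 + u^2.
  leading term v^2w^3: subtract (w)·h_2 from -v^2w^3 - u^2v + uvw + vw^2 + u^2 → -u^2v - uvw + u^2 - uw
  leading term u^2v: subtract (-u)·h_1 from -u^2v - uvw + u^2 - uw → uvw + u^2 - uw + u
  leading term uvw: subtract (w)·h_1 from uvw + u^2 - uw + u → vw^2 + u^2 - uw + u - w
  leading term vw^2: no divisor's leading term divides it; move vw^2 to the remainder.
  leading term u^2: no divisor's leading term divides it; move u^2 to the remainder.
  leading term uw: no divisor's leading term divides it; move -uw to the remainder.
  leading term u: no divisor's leading term divides it; move u to the remainder.
  leading term w: no divisor's leading term divides it; move -w to the remainder.
  remainder vw^2 + u^2 - uw + u - w ≠ 0; add k_3 = vw^2 + u^2 - uw + u - w to the basis.

S(h_1,k_3): lcm = uvw^2. S = -vw^3 - u^3 + u^2w - u^2 + uw + w^2.
  leading term vw^3: subtract (-w)·k_3 from -vw^3 - u^3 + u^2w - u^2 + uw + w^2 → -u^3 - u^2w - uw^2 - u^2 - uw
  leading term u^3: no divisor's leading term divides it; move -u^3 to the remainder.
  leading term u^2w: no divisor's leading term divides it; move -u^2w to the remainder.
  leading term uw^2: no divisor's leading term divides it; move -uw^2 to the remainder.
  leading term u^2: no divisor's leading term divides it; move -u^2 to the remainder.
  leading term uw: no divisor's leading term divides it; move -uw to the remainder.
  remainder -u^3 - u^2w - uw^2 - u^2 - uw ≠ 0; add k_4 = -u^3 - u^2w - uw^2 - u^2 - uw to the basis.

The other S-polynomials (S(h_2,k_3), S(h_1,k_4), S(h_2,k_4), S(k_3,k_4)) all reduce to 0 modulo the current basis, so we have a Gröbner basis.
Inter-reduce: drop elements whose leading term is divisible by another's, tail-reduce, and make monic.
Reduced Gröbner basis: {u^3 + u^2w + uw^2 + u^2 + uw, vw^2 + u^2 - uw + u - w, uv - vw + 1}.

Same reduced basis, so the two generating sets span the same ideal.
The choice of monomial ordering does not affect the verdict — as long as both bases are computed under the same ordering, their equality decides ideal equality.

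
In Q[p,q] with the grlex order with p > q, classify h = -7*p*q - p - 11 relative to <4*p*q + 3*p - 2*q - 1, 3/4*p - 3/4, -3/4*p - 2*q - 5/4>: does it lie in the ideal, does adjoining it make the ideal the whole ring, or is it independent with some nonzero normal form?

Adjoining -7*p*q - p - 11 makes the ideal the whole ring: the system is inconsistent.

First compute the reduced Gröbner basis of I by Buchberger's algorithm.
f_1 = 4*p*q + 3*p - 2*q - 1, LT = p*q.
f_2 = 3/4*p - 3/4, LT = p.
f_3 = -3/4*p - 2*q - 5/4, LT = p.

S(f_1,f_2): lcm = p*q. S = 3/4*p + 1/2*q - 1/4.
  leading term p: subtract (1)·f_2 from 3/4*p + 1/2*q - 1/4 → 1/2*q + 1/2
  leading term q: no divisor's leading term divides it; move 1/2*q to the remainder.
  leading term 1: no divisor's leading term divides it; move 1/2 to the remainder.
  remainder 1/2*q + 1/2 ≠ 0; add k_4 = 1/2*q + 1/2 to the basis.

The other S-polynomials (S(f_1,f_3), S(f_2,f_3), S(f_1,k_4), S(f_2,k_4), S(f_3,k_4)) all reduce to 0 modulo the current basis, so we have a Gröbner basis.
Inter-reduce: drop elements whose leading term is divisible by another's, tail-reduce, and make monic.
Reduced Gröbner basis: {p - 1, q + 1}.
Label its elements g_1 = p - 1, g_2 = q + 1.

Reduce h = -7*p*q - p - 11 modulo G:
  leading term p*q: subtract (-7*q)·g_1 from -7*p*q - p - 11 → -p - 7*q - 11
  leading term p: subtract (-1)·g_1 from -p - 7*q - 11 → -7*q - 12
  leading term q: subtract (-7)·g_2 from -7*q - 12 → -5
  leading term 1: no divisor's leading term divides it; move -5 to the remainder.
  normal form = -5.
The normal form is nonzero, so h ∉ I. Since h minus its normal form lies in I, I + (h) = I + (r) where r = -5; decide whether this ideal is the whole ring.
Here r = -5 is a nonzero constant, hence a unit: 1 ∈ I + (h), the Gröbner basis of I + (h) is {1}, and the enlarged system has no common solution — adjoining h is inconsistent.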